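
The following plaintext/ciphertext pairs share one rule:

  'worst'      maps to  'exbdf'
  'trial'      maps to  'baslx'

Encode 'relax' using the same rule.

znvlj

Letter i (0-indexed) is shifted by i+8, so successive shifts are 8, 9, 10, ….
On relax: r+8=z, e+9=n, l+10=v, a+11=l, x+12=j.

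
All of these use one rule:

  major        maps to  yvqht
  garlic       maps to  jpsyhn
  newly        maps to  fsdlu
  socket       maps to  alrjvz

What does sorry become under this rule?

fyyvz

The output letters match the input read backwards, each shifted +7: major reversed is rojam. Read the word backwards and shift each letter +7.
Applying it to sorry: reverse → yrros; then shift: y+7=f, r+7=y, r+7=y, o+7=v, s+7=z.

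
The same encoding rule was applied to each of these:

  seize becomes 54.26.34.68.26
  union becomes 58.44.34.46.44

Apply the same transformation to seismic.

54.26.34.54.42.34.22

Each letter becomes 2×(its alphabet position, a=1..z=26) + 16.
On seismic: s=19→54, e=5→26, i=9→34, s=19→54, m=13→42, i=9→34, c=3→22.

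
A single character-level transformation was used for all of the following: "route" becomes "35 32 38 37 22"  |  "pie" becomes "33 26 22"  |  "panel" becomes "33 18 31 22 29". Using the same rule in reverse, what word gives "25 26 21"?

hid

r is letter #18 and maps to 35: an offset of 17. Each letter is replaced by its alphabet position (a=1..z=26) + 17.
Undoing it on 25 26 21: 25→(25−17)÷1=8=h, 26→(26−17)÷1=9=i, 21→(21−17)÷1=4=d.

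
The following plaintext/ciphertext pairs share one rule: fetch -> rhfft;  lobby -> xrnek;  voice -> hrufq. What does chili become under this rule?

okuou

Shifts by position in fetch: pos 0: f→r (+12), pos 1: e→h (+3), pos 2: t→f (+12), pos 3: c→f (+3) — repeating every 2. A repeating key of period 2 is used — shifts +12, +3 over and over.
Applying it to chili: c+12=o, h+3=k, i+12=u, l+3=o, i+12=u.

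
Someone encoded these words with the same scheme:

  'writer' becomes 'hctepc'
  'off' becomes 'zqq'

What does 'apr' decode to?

Compare letters: w→h is +11, r→c is +11, i→t is +11 — a constant shift. It's a constant shift of +11 (ROT11).
Reversing it on apr: a−11=p, p−11=e, r−11=g.

peg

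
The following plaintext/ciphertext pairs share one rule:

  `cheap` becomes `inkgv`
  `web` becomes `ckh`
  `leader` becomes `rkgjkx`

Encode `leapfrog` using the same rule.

rkgvlxum

Compare letters: c→i is +6, h→n is +6, e→k is +6 — a constant shift. This is a Caesar cipher with shift 6.
For leapfrog: l+6=r, e+6=k, a+6=g, p+6=v, f+6=l, r+6=x, o+6=u, g+6=m.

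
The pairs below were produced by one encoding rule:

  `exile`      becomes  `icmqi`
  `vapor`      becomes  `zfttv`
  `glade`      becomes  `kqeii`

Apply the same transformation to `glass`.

kqexw

Shifts by position in exile: pos 0: e→i (+4), pos 1: x→c (+5), pos 2: i→m (+4), pos 3: l→q (+5) — repeating every 2. The shifts repeat in a cycle of length 2: positions 0,1,… shift by +4, +5, then the pattern repeats.
On glass: g+4=k, l+5=q, a+4=e, s+5=x, s+4=w.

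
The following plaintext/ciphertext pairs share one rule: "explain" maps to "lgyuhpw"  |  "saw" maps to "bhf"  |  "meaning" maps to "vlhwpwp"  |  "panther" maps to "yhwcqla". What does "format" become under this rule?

ovavhc

The shift depends on letter class: consonant x→g is +9, but vowel e→l is +7. Two shifts are in play — +7 for a/e/i/o/u, +9 for every other letter.
Applying it to format: f(cons)+9=o, o(vowel)+7=v, r(cons)+9=a, m(cons)+9=v, a(vowel)+7=h, t(cons)+9=c.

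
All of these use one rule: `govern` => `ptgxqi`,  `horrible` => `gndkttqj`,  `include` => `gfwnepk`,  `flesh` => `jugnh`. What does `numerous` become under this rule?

uwqtgowp

The output letters match the input read backwards, each shifted +2: govern reversed is nrevog. The word is reversed, then every letter is shifted forward by 2.
Applying it to numerous: reverse → suoremun; then shift: s+2=u, u+2=w, o+2=q, r+2=t, e+2=g, m+2=o, u+2=w, n+2=p.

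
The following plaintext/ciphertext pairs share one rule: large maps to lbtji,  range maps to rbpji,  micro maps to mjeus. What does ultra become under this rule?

umvue

In large: l→l is +0, a→b is +1, r→t is +2, g→j is +3 — the shift increases by 1 each position. Each letter shifts forward by its position index (0, 1, 2, …) — the shift grows by one for each successive letter.
On ultra: u+0=u, l+1=m, t+2=v, r+3=u, a+4=e.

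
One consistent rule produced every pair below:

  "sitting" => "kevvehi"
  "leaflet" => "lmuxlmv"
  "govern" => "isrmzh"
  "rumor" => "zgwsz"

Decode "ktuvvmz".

shatter

s(18)→k(10) and i(8)→e(4) fit y≡11x+20 (mod 26); the inverse of 11 mod 26 is 19. Treating letters as 0–25, the rule is x ↦ 11x + 20 (mod 26).
Reversing it on ktuvvmz: k(10)→19·(10−20)≡18=s; t(19)→19·(19−20)≡7=h; u(20)→19·(20−20)≡0=a; v(21)→19·(21−20)≡19=t; v(21)→19·(21−20)≡19=t; m(12)→19·(12−20)≡4=e; z(25)→19·(25−20)≡17=r (all mod 26).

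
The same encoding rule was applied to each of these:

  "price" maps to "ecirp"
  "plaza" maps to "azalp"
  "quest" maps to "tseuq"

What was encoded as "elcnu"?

The output letters match the input read backwards: price reversed is ecirp. The word is simply reversed.
Decoding elcnu: then reverse → uncle.

uncle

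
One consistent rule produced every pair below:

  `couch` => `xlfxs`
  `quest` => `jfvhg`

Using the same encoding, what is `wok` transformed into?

dlp

This is the alphabet-reversal cipher (Atbash): a becomes z, b becomes y, etc.
For wok: w↔d, o↔l, k↔p.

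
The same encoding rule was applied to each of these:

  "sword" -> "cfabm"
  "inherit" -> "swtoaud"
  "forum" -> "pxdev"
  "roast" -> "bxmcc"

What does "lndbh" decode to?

berry

Shifts by position in sword: pos 0: s→c (+10), pos 1: w→f (+9), pos 2: o→a (+12), pos 3: r→b (+10), pos 4: d→m (+9) — repeating every 3. A repeating key of period 3 is used — shifts +10, +9, +12 over and over.
Undoing it on lndbh: l−10=b, n−9=e, d−12=r, b−10=r, h−9=y.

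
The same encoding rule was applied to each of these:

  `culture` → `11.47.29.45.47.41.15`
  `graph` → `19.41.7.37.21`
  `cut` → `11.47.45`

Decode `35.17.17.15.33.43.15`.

c(#3)→11 and u(#21)→47: differences scale by 2, so n = 2·pos + 5. The formula is n = 2×(alphabet index, a=1) + 5.
Undoing it on 35.17.17.15.33.43.15: 35→(35−5)÷2=15=o, 17→(17−5)÷2=6=f, 17→(17−5)÷2=6=f, 15→(15−5)÷2=5=e, 33→(33−5)÷2=14=n, 43→(43−5)÷2=19=s, 15→(15−5)÷2=5=e.

offense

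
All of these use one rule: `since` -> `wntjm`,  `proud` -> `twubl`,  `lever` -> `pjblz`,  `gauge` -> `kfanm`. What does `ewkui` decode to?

arena

In since: s→w is +4, i→n is +5, n→t is +6, c→j is +7 — the shift increases by 1 each position. Each letter shifts forward by (position + 4), i.e. 4, 5, 6, … — the shift grows by one for each successive letter.
Undoing it on ewkui: e−4=a, w−5=r, k−6=e, u−7=n, i−8=a.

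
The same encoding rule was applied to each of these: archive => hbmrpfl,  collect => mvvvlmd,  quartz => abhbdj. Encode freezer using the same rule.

The shift depends on letter class: consonant r→b is +10, but vowel a→h is +7. Vowels shift forward by 7 and consonants shift forward by 10.
Applying it to freezer: f(cons)+10=p, r(cons)+10=b, e(vowel)+7=l, e(vowel)+7=l, z(cons)+10=j, e(vowel)+7=l, r(cons)+10=b.

pblljlb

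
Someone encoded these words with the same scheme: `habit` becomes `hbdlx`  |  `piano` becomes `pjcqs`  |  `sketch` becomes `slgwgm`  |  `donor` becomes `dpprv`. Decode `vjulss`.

vision

In habit: h→h is +0, a→b is +1, b→d is +2, i→l is +3 — the shift increases by 1 each position. Each letter shifts forward by its position index (0, 1, 2, …) — the shift grows by one for each successive letter.
Decoding vjulss: v−0=v, j−1=i, u−2=s, l−3=i, s−4=o, s−5=n.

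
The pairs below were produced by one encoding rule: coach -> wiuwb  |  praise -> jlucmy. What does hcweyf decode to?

Each letter is shifted forward by 20 in the alphabet (a Caesar shift of +20).
Undoing it on hcweyf: h−20=n, c−20=i, w−20=c, e−20=k, y−20=e, f−20=l.

nickel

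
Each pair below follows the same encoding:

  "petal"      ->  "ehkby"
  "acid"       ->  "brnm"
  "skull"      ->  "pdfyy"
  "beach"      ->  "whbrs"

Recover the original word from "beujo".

p(15)→e(4) and e(4)→h(7) fit y≡21x+1 (mod 26); the inverse of 21 mod 26 is 5. Each letter's alphabet position (a=0..z=25) is mapped through 21·x+1 mod 26 — an affine cipher.
Decoding beujo: b(1)→5·(1−1)≡0=a; e(4)→5·(4−1)≡15=p; u(20)→5·(20−1)≡17=r; j(9)→5·(9−1)≡14=o; o(14)→5·(14−1)≡13=n (all mod 26).

apron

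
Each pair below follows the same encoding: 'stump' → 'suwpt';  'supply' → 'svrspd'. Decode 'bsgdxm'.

Letter i (0-indexed) is shifted by i+0, so successive shifts are 0, 1, 2, ….
Reversing it on bsgdxm: b−0=b, s−1=r, g−2=e, d−3=a, x−4=t, m−5=h.

breath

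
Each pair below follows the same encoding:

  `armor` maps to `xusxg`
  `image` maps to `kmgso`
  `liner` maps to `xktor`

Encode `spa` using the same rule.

gvy

Read the word backwards and shift each letter +6.
On spa: reverse → aps; then shift: a+6=g, p+6=v, s+6=y.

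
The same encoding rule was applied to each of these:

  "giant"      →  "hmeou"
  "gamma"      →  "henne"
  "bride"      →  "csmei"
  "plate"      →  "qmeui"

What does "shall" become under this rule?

tiemm

The shift depends on letter class: consonant g→h is +1, but vowel i→m is +4. The rule splits by letter class: vowels +4, consonants +1.
Applying it to shall: s(cons)+1=t, h(cons)+1=i, a(vowel)+4=e, l(cons)+1=m, l(cons)+1=m.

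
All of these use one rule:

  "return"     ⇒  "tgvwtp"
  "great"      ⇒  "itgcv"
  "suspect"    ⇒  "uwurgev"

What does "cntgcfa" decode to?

This is a Caesar cipher with shift 2.
Undoing it on cntgcfa: c−2=a, n−2=l, t−2=r, g−2=e, c−2=a, f−2=d, a−2=y.

already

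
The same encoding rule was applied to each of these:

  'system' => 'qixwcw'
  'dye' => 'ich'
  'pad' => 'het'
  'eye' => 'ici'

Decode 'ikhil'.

hedge

The output letters match the input read backwards, each shifted +4: system reversed is metsys. Two steps: reverse the string, then apply a Caesar shift of +4.
Decoding ikhil: shift back: i−4=e, k−4=g, h−4=d, i−4=e, l−4=h → egdeh; then reverse → hedge.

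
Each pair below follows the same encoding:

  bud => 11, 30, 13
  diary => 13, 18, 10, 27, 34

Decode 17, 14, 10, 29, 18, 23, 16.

Letters become their 1-based position plus 9 (so a→10, b→11, …).
Decoding 17, 14, 10, 29, 18, 23, 16: 17→(17−9)÷1=8=h, 14→(14−9)÷1=5=e, 10→(10−9)÷1=1=a, 29→(29−9)÷1=20=t, 18→(18−9)÷1=9=i, 23→(23−9)÷1=14=n, 16→(16−9)÷1=7=g.

heating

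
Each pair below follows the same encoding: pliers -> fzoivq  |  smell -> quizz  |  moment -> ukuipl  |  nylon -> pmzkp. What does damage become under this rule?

p(15)→f(5) and l(11)→z(25) fit y≡21x+2 (mod 26); the inverse of 21 mod 26 is 5. Treating letters as 0–25, the rule is x ↦ 21x + 2 (mod 26).
On damage: d(3)→21·3+2≡13=n; a(0)→21·0+2≡2=c; m(12)→21·12+2≡20=u; a(0)→21·0+2≡2=c; g(6)→21·6+2≡24=y; e(4)→21·4+2≡8=i (all mod 26).

ncucyi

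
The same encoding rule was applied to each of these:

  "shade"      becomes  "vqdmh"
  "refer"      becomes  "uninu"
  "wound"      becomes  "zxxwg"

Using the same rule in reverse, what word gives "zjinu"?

wafer

Shifts by position in shade: pos 0: s→v (+3), pos 1: h→q (+9), pos 2: a→d (+3), pos 3: d→m (+9) — repeating every 2. It's a Vigenère-style cipher with numeric key [3,9]: position i shifts by key[i mod 2].
Reversing it on zjinu: z−3=w, j−9=a, i−3=f, n−9=e, u−3=r.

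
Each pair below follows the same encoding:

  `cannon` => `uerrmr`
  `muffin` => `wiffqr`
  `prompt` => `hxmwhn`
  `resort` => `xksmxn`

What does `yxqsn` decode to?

wrist

c(2)→u(20) and a(0)→e(4) fit y≡21x+4 (mod 26); the inverse of 21 mod 26 is 5. This is an affine cipher: with a=0,…,z=25, each position x becomes (21x+4) mod 26.
Decoding yxqsn: y(24)→5·(24−4)≡22=w; x(23)→5·(23−4)≡17=r; q(16)→5·(16−4)≡8=i; s(18)→5·(18−4)≡18=s; n(13)→5·(13−4)≡19=t (all mod 26).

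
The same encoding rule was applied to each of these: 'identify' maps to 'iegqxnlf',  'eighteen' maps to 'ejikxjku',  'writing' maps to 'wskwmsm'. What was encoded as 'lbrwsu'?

In identify: i→i is +0, d→e is +1, e→g is +2, n→q is +3 — the shift increases by 1 each position. Letter i (0-indexed) is shifted by i+0, so successive shifts are 0, 1, 2, ….
Decoding lbrwsu: l−0=l, b−1=a, r−2=p, w−3=t, s−4=o, u−5=p.

laptop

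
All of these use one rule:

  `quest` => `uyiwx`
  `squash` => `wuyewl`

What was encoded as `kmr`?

Compare letters: q→u is +4, u→y is +4, e→i is +4 — a constant shift. This is a Caesar cipher with shift 4.
Undoing it on kmr: k−4=g, m−4=i, r−4=n.

gin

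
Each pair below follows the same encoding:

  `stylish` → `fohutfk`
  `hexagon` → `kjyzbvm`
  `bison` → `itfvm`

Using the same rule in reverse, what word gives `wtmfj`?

rinse

s(18)→f(5) and t(19)→o(14) fit y≡9x+25 (mod 26); the inverse of 9 mod 26 is 3. Treating letters as 0–25, the rule is x ↦ 9x + 25 (mod 26).
Reversing it on wtmfj: w(22)→3·(22−25)≡17=r; t(19)→3·(19−25)≡8=i; m(12)→3·(12−25)≡13=n; f(5)→3·(5−25)≡18=s; j(9)→3·(9−25)≡4=e (all mod 26).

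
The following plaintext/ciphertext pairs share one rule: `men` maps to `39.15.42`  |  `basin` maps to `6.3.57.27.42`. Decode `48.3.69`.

paw

With a=1..z=26, the number is 3·pos.
Decoding 48.3.69: 48→(48−0)÷3=16=p, 3→(3−0)÷3=1=a, 69→(69−0)÷3=23=w.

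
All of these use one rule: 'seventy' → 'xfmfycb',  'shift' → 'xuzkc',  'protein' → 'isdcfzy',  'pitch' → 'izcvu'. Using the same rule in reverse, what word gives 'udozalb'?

s(18)→x(23) and e(4)→f(5) fit y≡5x+11 (mod 26); the inverse of 5 mod 26 is 21. This is an affine cipher: with a=0,…,z=25, each position x becomes (5x+11) mod 26.
Reversing it on udozalb: u(20)→21·(20−11)≡7=h; d(3)→21·(3−11)≡14=o; o(14)→21·(14−11)≡11=l; z(25)→21·(25−11)≡8=i; a(0)→21·(0−11)≡3=d; l(11)→21·(11−11)≡0=a; b(1)→21·(1−11)≡24=y (all mod 26).

holiday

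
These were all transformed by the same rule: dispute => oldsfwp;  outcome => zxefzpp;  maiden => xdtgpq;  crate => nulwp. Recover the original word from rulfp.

grace

Shifts by position in dispute: pos 0: d→o (+11), pos 1: i→l (+3), pos 2: s→d (+11), pos 3: p→s (+3) — repeating every 2. It's a Vigenère-style cipher with numeric key [11,3]: position i shifts by key[i mod 2].
Reversing it on rulfp: r−11=g, u−3=r, l−11=a, f−3=c, p−11=e.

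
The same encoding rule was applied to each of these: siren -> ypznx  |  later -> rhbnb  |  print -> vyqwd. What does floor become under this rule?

lswxb

In siren: s→y is +6, i→p is +7, r→z is +8, e→n is +9 — the shift increases by 1 each position. Each letter shifts forward by (position + 6), i.e. 6, 7, 8, … — the shift grows by one for each successive letter.
Applying it to floor: f+6=l, l+7=s, o+8=w, o+9=x, r+10=b.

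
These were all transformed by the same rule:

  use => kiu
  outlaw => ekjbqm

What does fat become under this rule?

vqj

Compare letters: u→k is +16, s→i is +16, e→u is +16 — a constant shift. It's a constant shift of +16 (ROT16).
For fat: f+16=v, a+16=q, t+16=j.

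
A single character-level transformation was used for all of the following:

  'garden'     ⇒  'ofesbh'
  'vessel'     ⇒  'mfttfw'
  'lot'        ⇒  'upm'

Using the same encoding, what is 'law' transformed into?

The output letters match the input read backwards, each shifted +1: garden reversed is nedrag. The word is reversed, then every letter is shifted forward by 1.
Applying it to law: reverse → wal; then shift: w+1=x, a+1=b, l+1=m.

xbm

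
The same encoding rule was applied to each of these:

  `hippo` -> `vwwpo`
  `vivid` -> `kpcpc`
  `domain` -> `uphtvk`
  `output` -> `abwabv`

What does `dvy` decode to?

Read the word backwards and shift each letter +7.
Reversing it on dvy: shift back: d−7=w, v−7=o, y−7=r → wor; then reverse → row.

row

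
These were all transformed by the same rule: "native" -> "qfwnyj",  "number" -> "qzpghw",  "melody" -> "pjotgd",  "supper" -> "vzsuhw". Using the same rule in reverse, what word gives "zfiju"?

Shifts by position in native: pos 0: n→q (+3), pos 1: a→f (+5), pos 2: t→w (+3), pos 3: i→n (+5) — repeating every 2. A repeating key of period 2 is used — shifts +3, +5 over and over.
Reversing it on zfiju: z−3=w, f−5=a, i−3=f, j−5=e, u−3=r.

wafer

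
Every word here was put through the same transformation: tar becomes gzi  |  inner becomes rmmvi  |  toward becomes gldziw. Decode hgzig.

Each pair mirrors across the alphabet (t↔g, a↔z, r↔i): positions sum to 25. This is the alphabet-reversal cipher (Atbash): a becomes z, b becomes y, etc.
Undoing it on hgzig: h↔s, g↔t, z↔a, i↔r, g↔t.

start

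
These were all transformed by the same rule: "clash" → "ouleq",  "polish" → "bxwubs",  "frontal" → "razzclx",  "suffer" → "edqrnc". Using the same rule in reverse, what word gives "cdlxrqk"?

qualify

Shifts by position in clash: pos 0: c→o (+12), pos 1: l→u (+9), pos 2: a→l (+11), pos 3: s→e (+12), pos 4: h→q (+9) — repeating every 3. A repeating key of period 3 is used — shifts +12, +9, +11 over and over.
Decoding cdlxrqk: c−12=q, d−9=u, l−11=a, x−12=l, r−9=i, q−11=f, k−12=y.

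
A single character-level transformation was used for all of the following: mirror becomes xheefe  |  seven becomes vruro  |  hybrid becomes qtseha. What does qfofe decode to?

m(12)→x(23) and i(8)→h(7) fit y≡17x+1 (mod 26); the inverse of 17 mod 26 is 23. This is an affine cipher: with a=0,…,z=25, each position x becomes (17x+1) mod 26.
Undoing it on qfofe: q(16)→23·(16−1)≡7=h; f(5)→23·(5−1)≡14=o; o(14)→23·(14−1)≡13=n; f(5)→23·(5−1)≡14=o; e(4)→23·(4−1)≡17=r (all mod 26).

honor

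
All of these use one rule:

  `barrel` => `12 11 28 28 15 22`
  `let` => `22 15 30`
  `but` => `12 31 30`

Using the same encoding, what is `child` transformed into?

b is letter #2 and maps to 12: an offset of 10. Letters become their 1-based position plus 10 (so a→11, b→12, …).
For child: c=3→13, h=8→18, i=9→19, l=12→22, d=4→14.

13 18 19 22 14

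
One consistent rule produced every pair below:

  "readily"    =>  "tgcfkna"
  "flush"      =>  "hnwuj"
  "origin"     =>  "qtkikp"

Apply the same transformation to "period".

rgtkqf

It's a constant shift of +2 (ROT2).
Applying it to period: p+2=r, e+2=g, r+2=t, i+2=k, o+2=q, d+2=f.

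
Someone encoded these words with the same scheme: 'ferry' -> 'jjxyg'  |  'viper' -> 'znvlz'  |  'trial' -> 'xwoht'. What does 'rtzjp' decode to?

In ferry: f→j is +4, e→j is +5, r→x is +6, r→y is +7 — the shift increases by 1 each position. The shift increases by 1 at each position, starting from +4: 4, 5, 6, ….
Reversing it on rtzjp: r−4=n, t−5=o, z−6=t, j−7=c, p−8=h.

notch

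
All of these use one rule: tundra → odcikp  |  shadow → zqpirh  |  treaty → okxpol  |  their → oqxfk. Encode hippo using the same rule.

qfggr

t(19)→o(14) and u(20)→d(3) fit y≡15x+15 (mod 26); the inverse of 15 mod 26 is 7. This is an affine cipher: with a=0,…,z=25, each position x becomes (15x+15) mod 26.
On hippo: h(7)→15·7+15≡16=q; i(8)→15·8+15≡5=f; p(15)→15·15+15≡6=g; p(15)→15·15+15≡6=g; o(14)→15·14+15≡17=r (all mod 26).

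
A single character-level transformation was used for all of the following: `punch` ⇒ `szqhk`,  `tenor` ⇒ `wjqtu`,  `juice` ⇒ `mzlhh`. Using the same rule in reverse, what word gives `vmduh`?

Shifts by position in punch: pos 0: p→s (+3), pos 1: u→z (+5), pos 2: n→q (+3), pos 3: c→h (+5) — repeating every 2. It's a Vigenère-style cipher with numeric key [3,5]: position i shifts by key[i mod 2].
Undoing it on vmduh: v−3=s, m−5=h, d−3=a, u−5=p, h−3=e.

shape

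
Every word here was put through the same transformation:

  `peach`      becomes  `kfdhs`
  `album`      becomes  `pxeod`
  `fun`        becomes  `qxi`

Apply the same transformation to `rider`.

uhglu

Read the word backwards and shift each letter +3.
For rider: reverse → redir; then shift: r+3=u, e+3=h, d+3=g, i+3=l, r+3=u.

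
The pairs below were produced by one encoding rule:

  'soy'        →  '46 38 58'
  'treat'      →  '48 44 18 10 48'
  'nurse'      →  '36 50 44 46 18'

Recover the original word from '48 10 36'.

s(#19)→46 and o(#15)→38: differences scale by 2, so n = 2·pos + 8. Each letter becomes 2×(its alphabet position, a=1..z=26) + 8.
Reversing it on 48 10 36: 48→(48−8)÷2=20=t, 10→(10−8)÷2=1=a, 36→(36−8)÷2=14=n.

tan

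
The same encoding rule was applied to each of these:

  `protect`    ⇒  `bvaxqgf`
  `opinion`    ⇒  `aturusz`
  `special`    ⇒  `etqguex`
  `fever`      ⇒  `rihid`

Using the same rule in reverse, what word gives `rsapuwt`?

foolish

Shifts by position in protect: pos 0: p→b (+12), pos 1: r→v (+4), pos 2: o→a (+12), pos 3: t→x (+4) — repeating every 2. A repeating key of period 2 is used — shifts +12, +4 over and over.
Decoding rsapuwt: r−12=f, s−4=o, a−12=o, p−4=l, u−12=i, w−4=s, t−12=h.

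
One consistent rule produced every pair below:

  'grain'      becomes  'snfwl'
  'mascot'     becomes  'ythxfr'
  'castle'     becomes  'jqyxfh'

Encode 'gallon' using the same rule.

stqqfl

The output letters match the input read backwards, each shifted +5: grain reversed is niarg. Two steps: reverse the string, then apply a Caesar shift of +5.
Applying it to gallon: reverse → nollag; then shift: n+5=s, o+5=t, l+5=q, l+5=q, a+5=f, g+5=l.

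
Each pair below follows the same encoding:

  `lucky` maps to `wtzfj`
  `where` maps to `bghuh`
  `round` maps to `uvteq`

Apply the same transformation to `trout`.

Treating letters as 0–25, the rule is x ↦ 17x + 17 (mod 26).
For trout: t(19)→17·19+17≡2=c; r(17)→17·17+17≡20=u; o(14)→17·14+17≡21=v; u(20)→17·20+17≡19=t; t(19)→17·19+17≡2=c (all mod 26).

cuvtc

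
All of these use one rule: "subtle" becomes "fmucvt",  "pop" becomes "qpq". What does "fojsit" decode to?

shrine

The output letters match the input read backwards, each shifted +1: subtle reversed is eltbus. Read the word backwards and shift each letter +1.
Reversing it on fojsit: shift back: f−1=e, o−1=n, j−1=i, s−1=r, i−1=h, t−1=s → enirhs; then reverse → shrine.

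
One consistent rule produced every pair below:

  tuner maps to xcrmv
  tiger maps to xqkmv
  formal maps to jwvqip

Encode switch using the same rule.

The shift depends on letter class: consonant t→x is +4, but vowel u→c is +8. Vowels shift forward by 8 and consonants shift forward by 4.
Applying it to switch: s(cons)+4=w, w(cons)+4=a, i(vowel)+8=q, t(cons)+4=x, c(cons)+4=g, h(cons)+4=l.

waqxgl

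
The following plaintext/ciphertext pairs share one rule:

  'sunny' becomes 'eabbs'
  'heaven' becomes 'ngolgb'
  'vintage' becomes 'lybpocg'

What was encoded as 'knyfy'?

chili

s(18)→e(4) and u(20)→a(0) fit y≡11x+14 (mod 26); the inverse of 11 mod 26 is 19. Treating letters as 0–25, the rule is x ↦ 11x + 14 (mod 26).
Decoding knyfy: k(10)→19·(10−14)≡2=c; n(13)→19·(13−14)≡7=h; y(24)→19·(24−14)≡8=i; f(5)→19·(5−14)≡11=l; y(24)→19·(24−14)≡8=i (all mod 26).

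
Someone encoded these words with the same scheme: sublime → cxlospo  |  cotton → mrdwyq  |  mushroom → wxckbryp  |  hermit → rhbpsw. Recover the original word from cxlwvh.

Shifts by position in sublime: pos 0: s→c (+10), pos 1: u→x (+3), pos 2: b→l (+10), pos 3: l→o (+3) — repeating every 2. A repeating key of period 2 is used — shifts +10, +3 over and over.
Reversing it on cxlwvh: c−10=s, x−3=u, l−10=b, w−3=t, v−10=l, h−3=e.

subtle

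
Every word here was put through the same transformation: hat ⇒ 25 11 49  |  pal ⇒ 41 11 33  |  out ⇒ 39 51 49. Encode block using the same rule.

13 33 39 15 31

h(#8)→25 and a(#1)→11: differences scale by 2, so n = 2·pos + 9. Each letter becomes 2×(its alphabet position, a=1..z=26) + 9.
On block: b=2→13, l=12→33, o=15→39, c=3→15, k=11→31.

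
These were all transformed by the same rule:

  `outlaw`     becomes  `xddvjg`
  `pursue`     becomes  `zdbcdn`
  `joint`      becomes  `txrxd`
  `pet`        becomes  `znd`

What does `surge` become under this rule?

The shift depends on letter class: consonant t→d is +10, but vowel o→x is +9. The rule splits by letter class: vowels +9, consonants +10.
Applying it to surge: s(cons)+10=c, u(vowel)+9=d, r(cons)+10=b, g(cons)+10=q, e(vowel)+9=n.

cdbqn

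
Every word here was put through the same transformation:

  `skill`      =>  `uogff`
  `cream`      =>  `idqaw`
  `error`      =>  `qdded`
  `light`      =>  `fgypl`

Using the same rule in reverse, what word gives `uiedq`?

score

s(18)→u(20) and k(10)→o(14) fit y≡17x+0 (mod 26); the inverse of 17 mod 26 is 23. Each letter's alphabet position (a=0..z=25) is mapped through 17·x+0 mod 26 — an affine cipher.
Decoding uiedq: u(20)→23·(20−0)≡18=s; i(8)→23·(8−0)≡2=c; e(4)→23·(4−0)≡14=o; d(3)→23·(3−0)≡17=r; q(16)→23·(16−0)≡4=e (all mod 26).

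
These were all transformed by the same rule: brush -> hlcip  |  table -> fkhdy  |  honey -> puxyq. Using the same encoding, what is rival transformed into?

b(1)→h(7) and r(17)→l(11) fit y≡23x+10 (mod 26); the inverse of 23 mod 26 is 17. Each letter's alphabet position (a=0..z=25) is mapped through 23·x+10 mod 26 — an affine cipher.
On rival: r(17)→23·17+10≡11=l; i(8)→23·8+10≡12=m; v(21)→23·21+10≡25=z; a(0)→23·0+10≡10=k; l(11)→23·11+10≡3=d (all mod 26).

lmzkd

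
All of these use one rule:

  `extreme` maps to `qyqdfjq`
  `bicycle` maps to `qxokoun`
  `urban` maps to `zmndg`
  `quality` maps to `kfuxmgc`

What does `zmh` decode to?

van

The word is reversed, then every letter is shifted forward by 12.
Decoding zmh: shift back: z−12=n, m−12=a, h−12=v → nav; then reverse → van.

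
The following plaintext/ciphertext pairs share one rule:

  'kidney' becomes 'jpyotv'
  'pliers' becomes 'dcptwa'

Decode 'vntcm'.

brick

The output letters match the input read backwards, each shifted +11: kidney reversed is yendik. Read the word backwards and shift each letter +11.
Undoing it on vntcm: shift back: v−11=k, n−11=c, t−11=i, c−11=r, m−11=b → kcirb; then reverse → brick.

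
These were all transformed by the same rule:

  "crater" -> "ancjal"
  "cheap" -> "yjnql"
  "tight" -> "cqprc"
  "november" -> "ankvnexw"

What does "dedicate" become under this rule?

The output letters match the input read backwards, each shifted +9: crater reversed is retarc. Two steps: reverse the string, then apply a Caesar shift of +9.
Applying it to dedicate: reverse → etacided; then shift: e+9=n, t+9=c, a+9=j, c+9=l, i+9=r, d+9=m, e+9=n, d+9=m.

ncjlrmnm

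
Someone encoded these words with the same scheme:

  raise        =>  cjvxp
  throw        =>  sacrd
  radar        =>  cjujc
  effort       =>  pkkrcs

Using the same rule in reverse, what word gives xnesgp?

subtle

r(17)→c(2) and a(0)→j(9) fit y≡21x+9 (mod 26); the inverse of 21 mod 26 is 5. Each letter's alphabet position (a=0..z=25) is mapped through 21·x+9 mod 26 — an affine cipher.
Reversing it on xnesgp: x(23)→5·(23−9)≡18=s; n(13)→5·(13−9)≡20=u; e(4)→5·(4−9)≡1=b; s(18)→5·(18−9)≡19=t; g(6)→5·(6−9)≡11=l; p(15)→5·(15−9)≡4=e (all mod 26).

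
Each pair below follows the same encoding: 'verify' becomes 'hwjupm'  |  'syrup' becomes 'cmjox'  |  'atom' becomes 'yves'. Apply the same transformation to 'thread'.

vbjwyd

v(21)→h(7) and e(4)→w(22) fit y≡19x+24 (mod 26); the inverse of 19 mod 26 is 11. Each letter's alphabet position (a=0..z=25) is mapped through 19·x+24 mod 26 — an affine cipher.
For thread: t(19)→19·19+24≡21=v; h(7)→19·7+24≡1=b; r(17)→19·17+24≡9=j; e(4)→19·4+24≡22=w; a(0)→19·0+24≡24=y; d(3)→19·3+24≡3=d (all mod 26).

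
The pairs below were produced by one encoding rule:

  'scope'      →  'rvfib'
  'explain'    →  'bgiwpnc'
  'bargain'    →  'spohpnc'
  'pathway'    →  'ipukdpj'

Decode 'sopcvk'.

s(18)→r(17) and c(2)→v(21) fit y≡3x+15 (mod 26); the inverse of 3 mod 26 is 9. Each letter's alphabet position (a=0..z=25) is mapped through 3·x+15 mod 26 — an affine cipher.
Decoding sopcvk: s(18)→9·(18−15)≡1=b; o(14)→9·(14−15)≡17=r; p(15)→9·(15−15)≡0=a; c(2)→9·(2−15)≡13=n; v(21)→9·(21−15)≡2=c; k(10)→9·(10−15)≡7=h (all mod 26).

branch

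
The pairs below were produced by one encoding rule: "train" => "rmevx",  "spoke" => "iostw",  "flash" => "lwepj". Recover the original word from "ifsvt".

probe

The output letters match the input read backwards, each shifted +4: train reversed is niart. The word is reversed, then every letter is shifted forward by 4.
Reversing it on ifsvt: shift back: i−4=e, f−4=b, s−4=o, v−4=r, t−4=p → eborp; then reverse → probe.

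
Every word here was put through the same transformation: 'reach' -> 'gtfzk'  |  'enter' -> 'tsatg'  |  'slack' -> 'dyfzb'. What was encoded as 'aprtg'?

This is an affine cipher: with a=0,…,z=25, each position x becomes (23x+5) mod 26.
Reversing it on aprtg: a(0)→17·(0−5)≡19=t; p(15)→17·(15−5)≡14=o; r(17)→17·(17−5)≡22=w; t(19)→17·(19−5)≡4=e; g(6)→17·(6−5)≡17=r (all mod 26).

tower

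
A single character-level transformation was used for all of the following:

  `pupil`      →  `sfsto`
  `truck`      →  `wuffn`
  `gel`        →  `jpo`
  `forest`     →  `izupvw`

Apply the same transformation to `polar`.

szolu

The shift depends on letter class: consonant p→s is +3, but vowel u→f is +11. The rule splits by letter class: vowels +11, consonants +3.
For polar: p(cons)+3=s, o(vowel)+11=z, l(cons)+3=o, a(vowel)+11=l, r(cons)+3=u.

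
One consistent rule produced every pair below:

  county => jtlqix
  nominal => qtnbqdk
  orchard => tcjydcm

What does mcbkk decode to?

drill

c(2)→j(9) and o(14)→t(19) fit y≡3x+3 (mod 26); the inverse of 3 mod 26 is 9. This is an affine cipher: with a=0,…,z=25, each position x becomes (3x+3) mod 26.
Reversing it on mcbkk: m(12)→9·(12−3)≡3=d; c(2)→9·(2−3)≡17=r; b(1)→9·(1−3)≡8=i; k(10)→9·(10−3)≡11=l; k(10)→9·(10−3)≡11=l (all mod 26).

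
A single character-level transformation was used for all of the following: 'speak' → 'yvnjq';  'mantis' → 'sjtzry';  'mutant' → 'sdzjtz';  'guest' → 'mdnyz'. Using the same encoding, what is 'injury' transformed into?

rtpdxe

The shift depends on letter class: consonant s→y is +6, but vowel e→n is +9. The rule splits by letter class: vowels +9, consonants +6.
On injury: i(vowel)+9=r, n(cons)+6=t, j(cons)+6=p, u(vowel)+9=d, r(cons)+6=x, y(cons)+6=e.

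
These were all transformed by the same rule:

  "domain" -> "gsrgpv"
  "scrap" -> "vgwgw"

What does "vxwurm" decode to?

Letter i (0-indexed) is shifted by i+3, so successive shifts are 3, 4, 5, ….
Reversing it on vxwurm: v−3=s, x−4=t, w−5=r, u−6=o, r−7=k, m−8=e.

stroke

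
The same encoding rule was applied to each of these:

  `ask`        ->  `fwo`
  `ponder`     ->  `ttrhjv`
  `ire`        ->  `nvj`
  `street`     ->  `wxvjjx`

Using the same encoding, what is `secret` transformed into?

The shift depends on letter class: consonant s→w is +4, but vowel a→f is +5. The rule splits by letter class: vowels +5, consonants +4.
For secret: s(cons)+4=w, e(vowel)+5=j, c(cons)+4=g, r(cons)+4=v, e(vowel)+5=j, t(cons)+4=x.

wjgvjx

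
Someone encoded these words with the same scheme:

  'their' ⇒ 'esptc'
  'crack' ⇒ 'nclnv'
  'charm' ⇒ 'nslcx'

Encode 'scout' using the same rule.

Compare letters: t→e is +11, h→s is +11, e→p is +11 — a constant shift. This is a Caesar cipher with shift 11.
Applying it to scout: s+11=d, c+11=n, o+11=z, u+11=f, t+11=e.

dnzfe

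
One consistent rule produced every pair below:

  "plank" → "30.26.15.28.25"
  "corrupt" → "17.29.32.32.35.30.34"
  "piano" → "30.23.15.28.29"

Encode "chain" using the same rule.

The number is (letter's place in the alphabet, a=1) + 14.
Applying it to chain: c=3→17, h=8→22, a=1→15, i=9→23, n=14→28.

17.22.15.23.28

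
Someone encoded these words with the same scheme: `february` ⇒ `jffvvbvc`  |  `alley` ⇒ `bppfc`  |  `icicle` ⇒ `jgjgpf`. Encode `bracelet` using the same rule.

The shift depends on letter class: consonant f→j is +4, but vowel e→f is +1. The rule splits by letter class: vowels +1, consonants +4.
On bracelet: b(cons)+4=f, r(cons)+4=v, a(vowel)+1=b, c(cons)+4=g, e(vowel)+1=f, l(cons)+4=p, e(vowel)+1=f, t(cons)+4=x.

fvbgfpfx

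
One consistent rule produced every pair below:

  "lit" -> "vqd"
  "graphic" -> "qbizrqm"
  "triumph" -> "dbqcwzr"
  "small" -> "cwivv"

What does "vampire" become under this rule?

fiwzqbm

The shift depends on letter class: consonant l→v is +10, but vowel i→q is +8. Vowels shift forward by 8 and consonants shift forward by 10.
On vampire: v(cons)+10=f, a(vowel)+8=i, m(cons)+10=w, p(cons)+10=z, i(vowel)+8=q, r(cons)+10=b, e(vowel)+8=m.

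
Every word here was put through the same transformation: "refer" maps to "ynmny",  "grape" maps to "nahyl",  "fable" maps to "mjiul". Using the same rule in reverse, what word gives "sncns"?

It's a Vigenère-style cipher with numeric key [7,9]: position i shifts by key[i mod 2].
Undoing it on sncns: s−7=l, n−9=e, c−7=v, n−9=e, s−7=l.

level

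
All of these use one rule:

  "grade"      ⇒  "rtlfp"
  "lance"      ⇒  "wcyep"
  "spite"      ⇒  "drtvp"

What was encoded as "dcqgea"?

safety

Shifts by position in grade: pos 0: g→r (+11), pos 1: r→t (+2), pos 2: a→l (+11), pos 3: d→f (+2) — repeating every 2. The shifts repeat in a cycle of length 2: positions 0,1,… shift by +11, +2, then the pattern repeats.
Undoing it on dcqgea: d−11=s, c−2=a, q−11=f, g−2=e, e−11=t, a−2=y.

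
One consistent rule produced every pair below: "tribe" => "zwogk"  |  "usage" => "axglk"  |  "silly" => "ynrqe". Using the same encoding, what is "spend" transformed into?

It's a Vigenère-style cipher with numeric key [6,5]: position i shifts by key[i mod 2].
Applying it to spend: s+6=y, p+5=u, e+6=k, n+5=s, d+6=j.

yuksj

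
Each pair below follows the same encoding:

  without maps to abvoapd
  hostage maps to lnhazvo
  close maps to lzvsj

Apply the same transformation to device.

The word is reversed, then every letter is shifted forward by 7.
Applying it to device: reverse → ecived; then shift: e+7=l, c+7=j, i+7=p, v+7=c, e+7=l, d+7=k.

ljpclk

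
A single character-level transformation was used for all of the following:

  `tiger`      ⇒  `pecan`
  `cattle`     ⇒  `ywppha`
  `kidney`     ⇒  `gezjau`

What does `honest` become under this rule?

Compare letters: t→p is +22, i→e is +22, g→c is +22 — a constant shift. This is a Caesar cipher with shift 22.
On honest: h+22=d, o+22=k, n+22=j, e+22=a, s+22=o, t+22=p.

dkjaop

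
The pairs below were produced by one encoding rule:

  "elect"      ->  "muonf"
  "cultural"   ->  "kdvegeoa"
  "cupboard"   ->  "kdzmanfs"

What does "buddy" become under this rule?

In elect: e→m is +8, l→u is +9, e→o is +10, c→n is +11 — the shift increases by 1 each position. The shift increases by 1 at each position, starting from +8: 8, 9, 10, ….
On buddy: b+8=j, u+9=d, d+10=n, d+11=o, y+12=k.

jdnok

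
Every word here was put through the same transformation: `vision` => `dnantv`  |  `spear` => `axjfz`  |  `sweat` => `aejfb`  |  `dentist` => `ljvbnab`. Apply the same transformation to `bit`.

jnb

The shift depends on letter class: consonant v→d is +8, but vowel i→n is +5. Two shifts are in play — +5 for a/e/i/o/u, +8 for every other letter.
On bit: b(cons)+8=j, i(vowel)+5=n, t(cons)+8=b.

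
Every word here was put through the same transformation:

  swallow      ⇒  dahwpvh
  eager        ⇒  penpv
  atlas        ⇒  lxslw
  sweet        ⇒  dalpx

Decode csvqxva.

A repeating key of period 3 is used — shifts +11, +4, +7 over and over.
Undoing it on csvqxva: c−11=r, s−4=o, v−7=o, q−11=f, x−4=t, v−7=o, a−11=p.

rooftop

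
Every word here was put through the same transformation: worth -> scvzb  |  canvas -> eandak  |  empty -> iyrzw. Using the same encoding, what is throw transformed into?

w(22)→s(18) and o(14)→c(2) fit y≡15x+0 (mod 26); the inverse of 15 mod 26 is 7. Each letter's alphabet position (a=0..z=25) is mapped through 15·x+0 mod 26 — an affine cipher.
On throw: t(19)→15·19+0≡25=z; h(7)→15·7+0≡1=b; r(17)→15·17+0≡21=v; o(14)→15·14+0≡2=c; w(22)→15·22+0≡18=s (all mod 26).

zbvcs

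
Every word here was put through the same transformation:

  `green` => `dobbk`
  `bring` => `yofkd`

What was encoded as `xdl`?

ago

Compare letters: g→d is +23, r→o is +23, e→b is +23 — a constant shift. This is a Caesar cipher with shift 23.
Undoing it on xdl: x−23=a, d−23=g, l−23=o.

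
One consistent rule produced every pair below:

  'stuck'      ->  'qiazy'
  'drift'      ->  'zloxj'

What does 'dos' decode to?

mix

The output letters match the input read backwards, each shifted +6: stuck reversed is kcuts. The word is reversed, then every letter is shifted forward by 6.
Reversing it on dos: shift back: d−6=x, o−6=i, s−6=m → xim; then reverse → mix.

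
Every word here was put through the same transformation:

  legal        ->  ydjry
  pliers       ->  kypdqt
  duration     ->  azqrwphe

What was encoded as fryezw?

Each letter's alphabet position (a=0..z=25) is mapped through 3·x+17 mod 26 — an affine cipher.
Undoing it on fryezw: f(5)→9·(5−17)≡22=w; r(17)→9·(17−17)≡0=a; y(24)→9·(24−17)≡11=l; e(4)→9·(4−17)≡13=n; z(25)→9·(25−17)≡20=u; w(22)→9·(22−17)≡19=t (all mod 26).

walnut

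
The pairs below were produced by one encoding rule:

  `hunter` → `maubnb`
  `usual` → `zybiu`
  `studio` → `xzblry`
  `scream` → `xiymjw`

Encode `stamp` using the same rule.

In hunter: h→m is +5, u→a is +6, n→u is +7, t→b is +8 — the shift increases by 1 each position. The shift increases by 1 at each position, starting from +5: 5, 6, 7, ….
On stamp: s+5=x, t+6=z, a+7=h, m+8=u, p+9=y.

xzhuy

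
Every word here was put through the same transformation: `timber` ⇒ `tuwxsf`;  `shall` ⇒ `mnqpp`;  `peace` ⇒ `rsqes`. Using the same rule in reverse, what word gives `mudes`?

Each letter's alphabet position (a=0..z=25) is mapped through 7·x+16 mod 26 — an affine cipher.
Undoing it on mudes: m(12)→15·(12−16)≡18=s; u(20)→15·(20−16)≡8=i; d(3)→15·(3−16)≡13=n; e(4)→15·(4−16)≡2=c; s(18)→15·(18−16)≡4=e (all mod 26).

since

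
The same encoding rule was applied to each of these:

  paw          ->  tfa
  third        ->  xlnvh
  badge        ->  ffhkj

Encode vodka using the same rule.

The shift depends on letter class: consonant p→t is +4, but vowel a→f is +5. Vowels shift forward by 5 and consonants shift forward by 4.
Applying it to vodka: v(cons)+4=z, o(vowel)+5=t, d(cons)+4=h, k(cons)+4=o, a(vowel)+5=f.

zthof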